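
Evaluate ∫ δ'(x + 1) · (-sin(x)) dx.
\cos{\left(1 \right)}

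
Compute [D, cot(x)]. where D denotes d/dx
- \frac{1}{\sin^{2}{\left(x \right)}}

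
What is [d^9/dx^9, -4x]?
-36\frac{d^{8}}{dx^{8}}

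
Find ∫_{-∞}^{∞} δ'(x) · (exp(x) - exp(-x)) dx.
-2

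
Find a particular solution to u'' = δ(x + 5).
\frac{|x + 5|}{2}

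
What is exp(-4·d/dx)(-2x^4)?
- 2 x^{4} + 32 x^{3} - 192 x^{2} + 512 x - 512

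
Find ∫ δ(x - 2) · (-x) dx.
-2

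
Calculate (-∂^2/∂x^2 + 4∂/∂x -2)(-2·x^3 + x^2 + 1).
4 x^{3} - 26 x^{2} + 20 x - 4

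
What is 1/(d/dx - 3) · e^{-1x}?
- \frac{e^{- x}}{4}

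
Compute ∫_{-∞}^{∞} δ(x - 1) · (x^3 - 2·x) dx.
-1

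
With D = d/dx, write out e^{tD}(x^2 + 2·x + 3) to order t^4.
t^{2} + 2 t \left(x + 1\right) + x^{2} + 2 x + 3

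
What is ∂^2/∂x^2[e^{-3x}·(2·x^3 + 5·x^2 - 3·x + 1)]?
\left(18 x^{3} + 9 x^{2} - 75 x + 37\right) e^{- 3 x}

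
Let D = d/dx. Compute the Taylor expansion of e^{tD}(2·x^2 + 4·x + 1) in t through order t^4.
2 t^{2} + 4 t \left(x + 1\right) + 2 x^{2} + 4 x + 1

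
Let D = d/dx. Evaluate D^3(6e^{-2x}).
- 48 e^{- 2 x}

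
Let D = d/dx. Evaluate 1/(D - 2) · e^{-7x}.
- \frac{e^{- 7 x}}{9}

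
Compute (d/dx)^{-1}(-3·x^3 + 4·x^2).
- \frac{3 x^{4}}{4} + \frac{4 x^{3}}{3}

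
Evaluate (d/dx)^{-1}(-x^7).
- \frac{x^{8}}{8}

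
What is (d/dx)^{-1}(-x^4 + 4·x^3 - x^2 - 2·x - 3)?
- \frac{x^{5}}{5} + x^{4} - \frac{x^{3}}{3} - x^{2} - 3 x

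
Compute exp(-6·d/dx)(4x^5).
4 x^{5} - 120 x^{4} + 1440 x^{3} - 8640 x^{2} + 25920 x - 31104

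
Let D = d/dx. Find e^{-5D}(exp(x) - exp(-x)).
- e^{5 - x} + e^{x - 5}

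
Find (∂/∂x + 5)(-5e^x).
- 30 e^{x}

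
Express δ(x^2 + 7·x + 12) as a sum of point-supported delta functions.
\frac{\delta(x + 3) + \delta(x + 4)}{1}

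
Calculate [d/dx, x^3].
3 x^{2}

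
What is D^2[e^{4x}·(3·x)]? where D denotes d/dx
\left(48 x + 24\right) e^{4 x}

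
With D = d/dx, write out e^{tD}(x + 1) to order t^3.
t + x + 1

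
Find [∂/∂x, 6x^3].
18 x^{2}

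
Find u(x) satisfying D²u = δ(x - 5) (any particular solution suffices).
\frac{|x - 5|}{2}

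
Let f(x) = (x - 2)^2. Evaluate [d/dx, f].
2 x - 4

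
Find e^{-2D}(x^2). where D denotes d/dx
x^{2} - 4 x + 4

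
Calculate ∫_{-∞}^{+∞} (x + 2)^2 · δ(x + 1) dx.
1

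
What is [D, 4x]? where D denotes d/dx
4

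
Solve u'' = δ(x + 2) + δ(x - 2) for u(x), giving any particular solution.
\frac{|x + 2|}{2} + \frac{|x - 2|}{2}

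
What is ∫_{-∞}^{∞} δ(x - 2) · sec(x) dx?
\sec{\left(2 \right)}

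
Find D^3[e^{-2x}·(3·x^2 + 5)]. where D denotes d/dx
4 \left(- 6 x^{2} + 18 x - 19\right) e^{- 2 x}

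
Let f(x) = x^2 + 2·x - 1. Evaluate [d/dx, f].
2 x + 2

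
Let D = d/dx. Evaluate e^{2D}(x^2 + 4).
x^{2} + 4 x + 8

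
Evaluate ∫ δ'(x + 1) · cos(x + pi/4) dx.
\cos{\left(\frac{\pi}{4} + 1 \right)}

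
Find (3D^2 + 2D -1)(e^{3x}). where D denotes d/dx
32 e^{3 x}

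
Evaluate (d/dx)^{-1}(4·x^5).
\frac{2 x^{6}}{3}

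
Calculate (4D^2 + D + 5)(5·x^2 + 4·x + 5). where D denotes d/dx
25 x^{2} + 30 x + 69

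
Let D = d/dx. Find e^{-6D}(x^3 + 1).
x^{3} - 18 x^{2} + 108 x - 215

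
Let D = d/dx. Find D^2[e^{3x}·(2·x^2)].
\left(18 x^{2} + 24 x + 4\right) e^{3 x}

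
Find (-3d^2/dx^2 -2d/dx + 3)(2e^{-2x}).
- 10 e^{- 2 x}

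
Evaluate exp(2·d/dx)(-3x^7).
- 3 x^{7} - 42 x^{6} - 252 x^{5} - 840 x^{4} - 1680 x^{3} - 2016 x^{2} - 1344 x - 384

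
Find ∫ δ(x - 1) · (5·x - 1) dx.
4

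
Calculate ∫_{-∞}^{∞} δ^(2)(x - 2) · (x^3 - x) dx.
12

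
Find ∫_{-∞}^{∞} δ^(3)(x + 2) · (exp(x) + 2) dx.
- \frac{1}{e^{2}}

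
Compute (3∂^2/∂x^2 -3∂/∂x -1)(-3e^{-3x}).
- 105 e^{- 3 x}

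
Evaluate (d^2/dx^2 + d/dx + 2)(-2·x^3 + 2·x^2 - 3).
- 4 x^{3} - 2 x^{2} - 8 x - 2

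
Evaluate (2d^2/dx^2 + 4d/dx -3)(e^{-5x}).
27 e^{- 5 x}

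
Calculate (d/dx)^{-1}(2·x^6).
\frac{2 x^{7}}{7}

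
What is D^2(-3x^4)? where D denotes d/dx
- 36 x^{2}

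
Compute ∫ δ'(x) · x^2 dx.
0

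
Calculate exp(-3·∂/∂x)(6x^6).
6 x^{6} - 108 x^{5} + 810 x^{4} - 3240 x^{3} + 7290 x^{2} - 8748 x + 4374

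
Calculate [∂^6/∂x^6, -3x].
-18\frac{d^{5}}{dx^{5}}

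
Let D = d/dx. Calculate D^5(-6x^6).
- 4320 x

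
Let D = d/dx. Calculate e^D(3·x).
3 x + 3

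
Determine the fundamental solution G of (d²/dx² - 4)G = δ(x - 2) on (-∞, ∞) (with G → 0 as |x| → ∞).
-\frac{e^{-2|x - 2|}}{4}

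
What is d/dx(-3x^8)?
- 24 x^{7}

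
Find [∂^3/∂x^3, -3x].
-9\frac{d^{2}}{dx^{2}}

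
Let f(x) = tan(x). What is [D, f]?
\frac{1}{\cos^{2}{\left(x \right)}}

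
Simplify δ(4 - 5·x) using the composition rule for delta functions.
\frac{\delta(x - 4/5)}{5}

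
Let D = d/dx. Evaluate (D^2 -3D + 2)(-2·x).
6 - 4 x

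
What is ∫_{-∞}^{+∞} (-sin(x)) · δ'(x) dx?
1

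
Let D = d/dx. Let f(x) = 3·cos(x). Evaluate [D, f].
- 3 \sin{\left(x \right)}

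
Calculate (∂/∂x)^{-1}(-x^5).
- \frac{x^{6}}{6}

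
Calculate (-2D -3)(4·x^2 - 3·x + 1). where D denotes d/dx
- 12 x^{2} - 7 x + 3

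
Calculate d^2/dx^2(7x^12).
924 x^{10}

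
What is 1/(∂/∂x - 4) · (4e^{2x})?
- 2 e^{2 x}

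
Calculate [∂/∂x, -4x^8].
- 32 x^{7}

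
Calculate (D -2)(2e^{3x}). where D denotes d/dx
2 e^{3 x}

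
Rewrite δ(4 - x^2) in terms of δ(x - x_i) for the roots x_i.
\frac{\delta(x - 2) + \delta(x + 2)}{4}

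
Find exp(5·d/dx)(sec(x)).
\sec{\left(x + 5 \right)}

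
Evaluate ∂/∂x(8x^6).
48 x^{5}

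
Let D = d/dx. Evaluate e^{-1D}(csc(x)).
\csc{\left(x - 1 \right)}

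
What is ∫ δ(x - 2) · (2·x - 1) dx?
3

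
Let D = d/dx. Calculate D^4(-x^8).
- 1680 x^{4}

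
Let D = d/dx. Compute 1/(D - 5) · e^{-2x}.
- \frac{e^{- 2 x}}{7}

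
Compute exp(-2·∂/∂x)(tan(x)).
\tan{\left(x - 2 \right)}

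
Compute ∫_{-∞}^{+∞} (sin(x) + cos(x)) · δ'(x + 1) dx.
- \sin{\left(1 \right)} - \cos{\left(1 \right)}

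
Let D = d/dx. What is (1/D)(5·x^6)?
\frac{5 x^{7}}{7}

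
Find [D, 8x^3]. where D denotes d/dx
24 x^{2}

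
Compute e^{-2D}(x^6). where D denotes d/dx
x^{6} - 12 x^{5} + 60 x^{4} - 160 x^{3} + 240 x^{2} - 192 x + 64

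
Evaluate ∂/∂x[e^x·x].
\left(x + 1\right) e^{x}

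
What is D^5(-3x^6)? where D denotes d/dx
- 2160 x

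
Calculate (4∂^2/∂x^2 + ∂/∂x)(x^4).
4 x^{2} \left(x + 12\right)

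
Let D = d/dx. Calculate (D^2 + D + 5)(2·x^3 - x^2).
10 x^{3} + x^{2} + 10 x - 2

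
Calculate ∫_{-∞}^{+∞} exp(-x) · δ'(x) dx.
1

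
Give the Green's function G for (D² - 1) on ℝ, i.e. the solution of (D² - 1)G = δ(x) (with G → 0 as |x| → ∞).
-\frac{e^{-|x|}}{2}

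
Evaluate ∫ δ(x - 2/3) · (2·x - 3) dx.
- \frac{5}{3}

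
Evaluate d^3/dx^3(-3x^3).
-18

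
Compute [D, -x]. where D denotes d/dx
-1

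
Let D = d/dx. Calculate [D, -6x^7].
- 42 x^{6}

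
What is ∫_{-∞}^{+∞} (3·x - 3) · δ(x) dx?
-3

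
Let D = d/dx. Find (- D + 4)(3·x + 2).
12 x + 5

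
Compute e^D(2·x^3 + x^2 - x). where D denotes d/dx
2 x^{3} + 7 x^{2} + 7 x + 2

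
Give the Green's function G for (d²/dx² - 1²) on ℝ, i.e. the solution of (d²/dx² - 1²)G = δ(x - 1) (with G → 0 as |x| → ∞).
-\frac{e^{-|x - 1|}}{2}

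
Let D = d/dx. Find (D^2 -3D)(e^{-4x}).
28 e^{- 4 x}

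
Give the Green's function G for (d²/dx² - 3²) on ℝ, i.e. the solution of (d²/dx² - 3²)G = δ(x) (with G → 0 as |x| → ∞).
-\frac{e^{-3|x|}}{6}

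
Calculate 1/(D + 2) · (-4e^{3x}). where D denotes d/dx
- \frac{4 e^{3 x}}{5}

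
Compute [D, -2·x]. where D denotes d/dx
-2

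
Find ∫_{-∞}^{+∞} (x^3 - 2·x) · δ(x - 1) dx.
-1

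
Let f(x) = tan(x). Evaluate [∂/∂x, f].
\frac{1}{\cos^{2}{\left(x \right)}}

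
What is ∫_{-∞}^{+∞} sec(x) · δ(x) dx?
1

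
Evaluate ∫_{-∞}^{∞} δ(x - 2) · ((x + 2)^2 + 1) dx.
17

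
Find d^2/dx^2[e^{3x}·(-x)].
\left(- 9 x - 6\right) e^{3 x}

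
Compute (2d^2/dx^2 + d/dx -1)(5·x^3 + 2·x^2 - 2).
- 5 x^{3} + 13 x^{2} + 64 x + 10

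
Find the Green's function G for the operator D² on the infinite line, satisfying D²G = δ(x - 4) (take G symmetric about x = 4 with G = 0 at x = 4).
\frac{|x - 4|}{2}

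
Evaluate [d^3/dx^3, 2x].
6\frac{d^{2}}{dx^{2}}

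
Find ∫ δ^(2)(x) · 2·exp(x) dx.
2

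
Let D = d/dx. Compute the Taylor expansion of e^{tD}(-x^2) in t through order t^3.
- t^{2} - 2 t x - x^{2}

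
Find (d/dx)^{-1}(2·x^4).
\frac{2 x^{5}}{5}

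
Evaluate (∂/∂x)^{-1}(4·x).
2 x^{2}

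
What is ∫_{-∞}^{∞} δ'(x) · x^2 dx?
0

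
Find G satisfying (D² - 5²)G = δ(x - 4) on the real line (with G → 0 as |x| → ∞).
-\frac{e^{-5|x - 4|}}{10}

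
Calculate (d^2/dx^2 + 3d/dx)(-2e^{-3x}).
0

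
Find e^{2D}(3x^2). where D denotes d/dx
3 x^{2} + 12 x + 12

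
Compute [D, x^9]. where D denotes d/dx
9 x^{8}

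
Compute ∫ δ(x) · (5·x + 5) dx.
5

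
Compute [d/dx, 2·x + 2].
2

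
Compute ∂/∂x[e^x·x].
\left(x + 1\right) e^{x}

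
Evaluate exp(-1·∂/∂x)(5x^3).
5 x^{3} - 15 x^{2} + 15 x - 5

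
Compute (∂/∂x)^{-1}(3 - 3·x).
- \frac{3 x^{2}}{2} + 3 x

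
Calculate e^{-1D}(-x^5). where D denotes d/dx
- x^{5} + 5 x^{4} - 10 x^{3} + 10 x^{2} - 5 x + 1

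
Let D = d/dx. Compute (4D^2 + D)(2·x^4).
8 x^{2} \left(x + 12\right)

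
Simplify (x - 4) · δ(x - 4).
0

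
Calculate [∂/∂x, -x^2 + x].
1 - 2 x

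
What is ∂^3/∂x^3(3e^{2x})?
24 e^{2 x}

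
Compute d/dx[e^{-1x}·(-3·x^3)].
3 x^{2} \left(x - 3\right) e^{- x}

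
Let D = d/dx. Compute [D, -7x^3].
- 21 x^{2}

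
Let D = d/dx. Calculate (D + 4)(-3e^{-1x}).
- 9 e^{- x}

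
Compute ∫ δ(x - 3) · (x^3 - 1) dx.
26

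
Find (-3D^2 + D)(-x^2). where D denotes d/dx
6 - 2 x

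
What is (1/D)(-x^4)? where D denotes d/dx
- \frac{x^{5}}{5}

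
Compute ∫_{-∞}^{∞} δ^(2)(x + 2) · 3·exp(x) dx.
\frac{3}{e^{2}}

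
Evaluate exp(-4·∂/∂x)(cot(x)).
\cot{\left(x - 4 \right)}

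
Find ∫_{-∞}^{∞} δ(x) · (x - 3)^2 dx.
9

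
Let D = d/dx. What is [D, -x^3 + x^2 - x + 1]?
- 3 x^{2} + 2 x - 1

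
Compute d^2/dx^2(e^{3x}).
9 e^{3 x}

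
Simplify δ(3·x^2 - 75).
\frac{\delta(x - 5) + \delta(x + 5)}{30}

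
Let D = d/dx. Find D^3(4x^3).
24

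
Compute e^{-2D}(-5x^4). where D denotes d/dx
- 5 x^{4} + 40 x^{3} - 120 x^{2} + 160 x - 80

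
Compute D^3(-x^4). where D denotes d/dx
- 24 x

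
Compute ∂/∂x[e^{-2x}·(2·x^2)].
4 x \left(1 - x\right) e^{- 2 x}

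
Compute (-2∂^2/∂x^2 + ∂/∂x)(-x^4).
4 x^{2} \left(6 - x\right)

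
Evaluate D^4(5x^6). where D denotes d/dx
1800 x^{2}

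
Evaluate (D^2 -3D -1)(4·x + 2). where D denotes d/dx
- 4 x - 14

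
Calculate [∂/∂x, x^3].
3 x^{2}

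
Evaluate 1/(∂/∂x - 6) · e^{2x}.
- \frac{e^{2 x}}{4}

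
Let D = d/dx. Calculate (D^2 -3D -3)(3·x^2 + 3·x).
- 9 x^{2} - 27 x - 3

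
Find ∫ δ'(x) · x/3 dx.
- \frac{1}{3}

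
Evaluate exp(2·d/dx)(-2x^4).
- 2 x^{4} - 16 x^{3} - 48 x^{2} - 64 x - 32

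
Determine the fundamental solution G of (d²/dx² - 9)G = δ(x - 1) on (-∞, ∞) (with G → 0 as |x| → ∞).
-\frac{e^{-3|x - 1|}}{6}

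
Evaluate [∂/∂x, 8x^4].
32 x^{3}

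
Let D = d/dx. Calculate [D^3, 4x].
12D^{2}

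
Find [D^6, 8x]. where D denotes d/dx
48D^{5}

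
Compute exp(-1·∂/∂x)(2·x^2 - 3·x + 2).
2 x^{2} - 7 x + 7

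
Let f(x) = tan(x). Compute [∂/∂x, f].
\frac{1}{\cos^{2}{\left(x \right)}}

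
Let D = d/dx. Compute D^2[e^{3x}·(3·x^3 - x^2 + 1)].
\left(27 x^{3} + 45 x^{2} + 6 x + 7\right) e^{3 x}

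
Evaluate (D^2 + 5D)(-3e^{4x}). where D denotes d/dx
- 108 e^{4 x}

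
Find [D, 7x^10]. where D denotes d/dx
70 x^{9}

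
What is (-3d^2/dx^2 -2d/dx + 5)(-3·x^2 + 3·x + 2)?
- 15 x^{2} + 27 x + 22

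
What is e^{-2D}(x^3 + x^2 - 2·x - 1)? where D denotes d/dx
x^{3} - 5 x^{2} + 6 x - 1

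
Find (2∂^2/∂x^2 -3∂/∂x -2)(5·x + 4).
- 10 x - 23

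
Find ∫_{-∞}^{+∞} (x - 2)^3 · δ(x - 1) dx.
-1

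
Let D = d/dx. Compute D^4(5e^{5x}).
3125 e^{5 x}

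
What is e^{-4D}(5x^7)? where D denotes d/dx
5 x^{7} - 140 x^{6} + 1680 x^{5} - 11200 x^{4} + 44800 x^{3} - 107520 x^{2} + 143360 x - 81920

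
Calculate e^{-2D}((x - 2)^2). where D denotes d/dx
x^{2} - 8 x + 16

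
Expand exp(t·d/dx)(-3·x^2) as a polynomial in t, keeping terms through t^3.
- 3 t^{2} - 6 t x - 3 x^{2}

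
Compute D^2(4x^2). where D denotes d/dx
8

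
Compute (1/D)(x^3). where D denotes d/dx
\frac{x^{4}}{4}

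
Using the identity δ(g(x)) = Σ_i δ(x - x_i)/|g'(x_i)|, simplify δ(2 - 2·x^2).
\frac{\delta(x - 1) + \delta(x + 1)}{4}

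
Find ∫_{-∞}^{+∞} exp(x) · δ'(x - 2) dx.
- e^{2}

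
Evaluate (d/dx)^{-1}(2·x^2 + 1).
\frac{2 x^{3}}{3} + x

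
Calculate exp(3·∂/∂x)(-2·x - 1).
- 2 x - 7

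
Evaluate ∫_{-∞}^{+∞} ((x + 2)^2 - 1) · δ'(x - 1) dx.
-6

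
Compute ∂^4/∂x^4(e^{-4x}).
256 e^{- 4 x}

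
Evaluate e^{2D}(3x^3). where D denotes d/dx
3 x^{3} + 18 x^{2} + 36 x + 24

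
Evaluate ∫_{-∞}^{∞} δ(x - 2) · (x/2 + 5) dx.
6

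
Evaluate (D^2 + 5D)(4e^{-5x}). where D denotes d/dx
0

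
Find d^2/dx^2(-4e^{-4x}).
- 64 e^{- 4 x}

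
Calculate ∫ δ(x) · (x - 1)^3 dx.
-1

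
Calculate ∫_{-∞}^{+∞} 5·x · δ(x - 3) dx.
15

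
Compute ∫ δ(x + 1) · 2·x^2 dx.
2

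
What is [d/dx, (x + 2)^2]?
2 x + 4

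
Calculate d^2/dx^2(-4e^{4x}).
- 64 e^{4 x}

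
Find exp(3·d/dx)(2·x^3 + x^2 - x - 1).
2 x^{3} + 19 x^{2} + 59 x + 59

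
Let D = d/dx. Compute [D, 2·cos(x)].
- 2 \sin{\left(x \right)}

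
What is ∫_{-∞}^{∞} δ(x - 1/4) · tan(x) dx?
\tan{\left(\frac{1}{4} \right)}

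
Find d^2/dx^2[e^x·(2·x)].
2 \left(x + 2\right) e^{x}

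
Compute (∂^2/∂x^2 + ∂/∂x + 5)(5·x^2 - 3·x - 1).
25 x^{2} - 5 x + 2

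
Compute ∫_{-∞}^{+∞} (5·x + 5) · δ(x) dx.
5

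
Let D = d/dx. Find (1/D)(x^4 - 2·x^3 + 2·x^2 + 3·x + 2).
\frac{x^{5}}{5} - \frac{x^{4}}{2} + \frac{2 x^{3}}{3} + \frac{3 x^{2}}{2} + 2 x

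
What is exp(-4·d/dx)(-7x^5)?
- 7 x^{5} + 140 x^{4} - 1120 x^{3} + 4480 x^{2} - 8960 x + 7168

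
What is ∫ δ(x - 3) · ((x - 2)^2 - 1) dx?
0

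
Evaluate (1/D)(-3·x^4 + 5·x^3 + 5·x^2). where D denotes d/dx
- \frac{3 x^{5}}{5} + \frac{5 x^{4}}{4} + \frac{5 x^{3}}{3}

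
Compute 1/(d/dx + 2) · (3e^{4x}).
\frac{e^{4 x}}{2}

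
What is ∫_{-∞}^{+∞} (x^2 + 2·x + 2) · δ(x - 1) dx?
5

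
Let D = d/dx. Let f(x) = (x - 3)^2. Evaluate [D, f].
2 x - 6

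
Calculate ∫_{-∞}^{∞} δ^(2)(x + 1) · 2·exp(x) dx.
\frac{2}{e}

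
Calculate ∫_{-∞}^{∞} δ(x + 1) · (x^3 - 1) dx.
-2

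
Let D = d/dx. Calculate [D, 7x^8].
56 x^{7}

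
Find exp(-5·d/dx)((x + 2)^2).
x^{2} - 6 x + 9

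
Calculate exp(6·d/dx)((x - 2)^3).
x^{3} + 12 x^{2} + 48 x + 64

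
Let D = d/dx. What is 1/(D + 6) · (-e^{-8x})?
\frac{e^{- 8 x}}{2}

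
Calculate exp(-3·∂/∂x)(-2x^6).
- 2 x^{6} + 36 x^{5} - 270 x^{4} + 1080 x^{3} - 2430 x^{2} + 2916 x - 1458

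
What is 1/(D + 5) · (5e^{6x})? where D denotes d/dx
\frac{5 e^{6 x}}{11}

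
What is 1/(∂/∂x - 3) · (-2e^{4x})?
- 2 e^{4 x}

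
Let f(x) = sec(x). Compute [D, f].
\tan{\left(x \right)} \sec{\left(x \right)}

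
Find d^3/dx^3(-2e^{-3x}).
54 e^{- 3 x}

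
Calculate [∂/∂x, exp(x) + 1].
e^{x}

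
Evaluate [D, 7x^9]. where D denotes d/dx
63 x^{8}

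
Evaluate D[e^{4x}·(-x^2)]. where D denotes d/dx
2 x \left(- 2 x - 1\right) e^{4 x}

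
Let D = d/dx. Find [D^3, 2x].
6D^{2}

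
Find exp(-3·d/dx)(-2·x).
6 - 2 x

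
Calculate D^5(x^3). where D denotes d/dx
0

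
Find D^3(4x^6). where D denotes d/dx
480 x^{3}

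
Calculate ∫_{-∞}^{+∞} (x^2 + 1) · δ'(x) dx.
0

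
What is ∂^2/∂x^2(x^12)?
132 x^{10}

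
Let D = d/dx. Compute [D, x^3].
3 x^{2}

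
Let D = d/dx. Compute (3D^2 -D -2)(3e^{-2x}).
36 e^{- 2 x}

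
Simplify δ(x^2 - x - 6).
\frac{\delta(x + 2) + \delta(x - 3)}{5}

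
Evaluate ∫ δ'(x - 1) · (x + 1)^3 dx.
-12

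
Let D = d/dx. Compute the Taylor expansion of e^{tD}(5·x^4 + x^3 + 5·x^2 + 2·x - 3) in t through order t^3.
t^{3} \left(20 x + 1\right) + t^{2} \left(30 x^{2} + 3 x + 5\right) + t \left(20 x^{3} + 3 x^{2} + 10 x + 2\right) + 5 x^{4} + x^{3} + 5 x^{2} + 2 x - 3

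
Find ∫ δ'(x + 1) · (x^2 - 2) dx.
2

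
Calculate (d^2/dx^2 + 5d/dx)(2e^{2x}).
28 e^{2 x}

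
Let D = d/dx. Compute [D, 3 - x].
-1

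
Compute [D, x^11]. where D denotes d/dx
11 x^{10}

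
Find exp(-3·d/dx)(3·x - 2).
3 x - 11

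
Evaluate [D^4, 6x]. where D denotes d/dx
24D^{3}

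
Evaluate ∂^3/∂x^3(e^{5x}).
125 e^{5 x}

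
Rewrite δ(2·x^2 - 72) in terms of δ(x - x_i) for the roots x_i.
\frac{\delta(x - 6) + \delta(x + 6)}{24}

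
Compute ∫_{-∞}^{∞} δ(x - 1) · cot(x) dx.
\cot{\left(1 \right)}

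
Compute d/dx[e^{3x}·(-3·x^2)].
3 x \left(- 3 x - 2\right) e^{3 x}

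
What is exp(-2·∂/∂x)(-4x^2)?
- 4 x^{2} + 16 x - 16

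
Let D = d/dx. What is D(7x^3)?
21 x^{2}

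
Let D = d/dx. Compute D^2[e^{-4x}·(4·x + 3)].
16 \left(4 x + 1\right) e^{- 4 x}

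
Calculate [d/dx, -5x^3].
- 15 x^{2}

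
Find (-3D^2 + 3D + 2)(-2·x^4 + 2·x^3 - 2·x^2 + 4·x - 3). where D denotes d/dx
- 4 x^{4} - 20 x^{3} + 86 x^{2} - 40 x + 18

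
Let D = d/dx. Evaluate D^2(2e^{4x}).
32 e^{4 x}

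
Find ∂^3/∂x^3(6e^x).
6 e^{x}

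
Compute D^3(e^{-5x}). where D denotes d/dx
- 125 e^{- 5 x}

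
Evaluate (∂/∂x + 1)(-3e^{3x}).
- 12 e^{3 x}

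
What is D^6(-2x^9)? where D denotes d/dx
- 120960 x^{3}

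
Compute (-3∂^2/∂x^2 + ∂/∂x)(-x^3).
3 x \left(6 - x\right)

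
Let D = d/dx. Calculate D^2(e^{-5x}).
25 e^{- 5 x}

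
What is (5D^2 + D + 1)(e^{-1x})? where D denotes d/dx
5 e^{- x}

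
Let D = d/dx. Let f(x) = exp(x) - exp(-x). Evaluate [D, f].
2 \cosh{\left(x \right)}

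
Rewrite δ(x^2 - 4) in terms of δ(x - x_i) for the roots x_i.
\frac{\delta(x - 2) + \delta(x + 2)}{4}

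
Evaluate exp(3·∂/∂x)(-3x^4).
- 3 x^{4} - 36 x^{3} - 162 x^{2} - 324 x - 243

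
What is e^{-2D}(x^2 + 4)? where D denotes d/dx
x^{2} - 4 x + 8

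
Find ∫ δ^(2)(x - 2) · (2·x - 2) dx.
0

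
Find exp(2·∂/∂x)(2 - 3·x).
- 3 x - 4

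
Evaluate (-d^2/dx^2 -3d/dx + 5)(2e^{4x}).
- 46 e^{4 x}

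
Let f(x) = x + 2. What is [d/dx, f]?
1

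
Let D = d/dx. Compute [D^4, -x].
-4D^{3}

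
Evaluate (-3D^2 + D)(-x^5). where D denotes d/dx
5 x^{3} \left(12 - x\right)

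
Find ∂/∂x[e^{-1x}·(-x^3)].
x^{2} \left(x - 3\right) e^{- x}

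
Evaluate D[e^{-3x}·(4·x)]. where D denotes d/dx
4 \left(1 - 3 x\right) e^{- 3 x}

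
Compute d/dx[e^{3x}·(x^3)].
3 x^{2} \left(x + 1\right) e^{3 x}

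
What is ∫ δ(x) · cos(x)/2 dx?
\frac{1}{2}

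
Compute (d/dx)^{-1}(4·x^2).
\frac{4 x^{3}}{3}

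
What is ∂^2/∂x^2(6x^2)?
12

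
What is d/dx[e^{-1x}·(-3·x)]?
3 \left(x - 1\right) e^{- x}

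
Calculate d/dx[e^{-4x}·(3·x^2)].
6 x \left(1 - 2 x\right) e^{- 4 x}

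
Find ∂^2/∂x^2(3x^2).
6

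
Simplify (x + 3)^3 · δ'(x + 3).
0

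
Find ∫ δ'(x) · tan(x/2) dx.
- \frac{1}{2}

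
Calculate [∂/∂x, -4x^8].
- 32 x^{7}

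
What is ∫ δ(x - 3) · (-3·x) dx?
-9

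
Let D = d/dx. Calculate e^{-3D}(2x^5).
2 x^{5} - 30 x^{4} + 180 x^{3} - 540 x^{2} + 810 x - 486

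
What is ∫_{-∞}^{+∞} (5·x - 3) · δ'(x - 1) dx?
-5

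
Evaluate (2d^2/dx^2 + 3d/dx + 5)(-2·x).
- 10 x - 6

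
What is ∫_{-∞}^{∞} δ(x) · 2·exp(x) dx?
2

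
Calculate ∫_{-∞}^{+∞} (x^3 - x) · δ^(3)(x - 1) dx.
-6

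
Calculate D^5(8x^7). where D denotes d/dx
20160 x^{2}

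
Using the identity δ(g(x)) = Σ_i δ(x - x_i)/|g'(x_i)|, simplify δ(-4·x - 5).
\frac{\delta(x + 5/4)}{4}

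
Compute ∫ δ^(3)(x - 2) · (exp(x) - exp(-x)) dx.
- 2 \cosh{\left(2 \right)}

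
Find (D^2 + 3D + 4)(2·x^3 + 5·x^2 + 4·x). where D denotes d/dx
8 x^{3} + 38 x^{2} + 58 x + 22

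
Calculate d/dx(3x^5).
15 x^{4}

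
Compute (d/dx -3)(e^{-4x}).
- 7 e^{- 4 x}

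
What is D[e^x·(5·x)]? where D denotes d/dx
5 \left(x + 1\right) e^{x}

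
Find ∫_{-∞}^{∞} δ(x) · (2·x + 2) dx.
2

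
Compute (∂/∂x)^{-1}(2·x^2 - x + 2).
\frac{2 x^{3}}{3} - \frac{x^{2}}{2} + 2 x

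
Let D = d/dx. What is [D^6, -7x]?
-42D^{5}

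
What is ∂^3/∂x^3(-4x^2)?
0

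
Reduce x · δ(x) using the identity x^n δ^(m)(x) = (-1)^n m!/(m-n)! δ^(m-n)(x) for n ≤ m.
0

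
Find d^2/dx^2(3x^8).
168 x^{6}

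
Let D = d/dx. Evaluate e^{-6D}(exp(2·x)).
e^{2 x - 12}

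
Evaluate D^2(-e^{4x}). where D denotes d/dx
- 16 e^{4 x}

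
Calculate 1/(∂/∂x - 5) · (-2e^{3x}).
e^{3 x}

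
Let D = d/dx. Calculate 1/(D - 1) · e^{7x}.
\frac{e^{7 x}}{6}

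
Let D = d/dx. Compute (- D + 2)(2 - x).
5 - 2 x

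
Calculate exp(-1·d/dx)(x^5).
x^{5} - 5 x^{4} + 10 x^{3} - 10 x^{2} + 5 x - 1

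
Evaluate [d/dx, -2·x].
-2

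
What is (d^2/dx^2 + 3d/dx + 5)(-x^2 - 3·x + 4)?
- 5 x^{2} - 21 x + 9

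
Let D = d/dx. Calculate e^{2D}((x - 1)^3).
x^{3} + 3 x^{2} + 3 x + 1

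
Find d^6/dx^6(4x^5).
0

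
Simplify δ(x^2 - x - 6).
\frac{\delta(x - 3) + \delta(x + 2)}{5}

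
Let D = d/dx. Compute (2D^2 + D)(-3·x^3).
9 x \left(- x - 4\right)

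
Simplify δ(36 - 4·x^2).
\frac{\delta(x - 3) + \delta(x + 3)}{24}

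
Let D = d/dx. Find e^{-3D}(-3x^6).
- 3 x^{6} + 54 x^{5} - 405 x^{4} + 1620 x^{3} - 3645 x^{2} + 4374 x - 2187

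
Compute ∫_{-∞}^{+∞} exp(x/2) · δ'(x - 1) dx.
- \frac{e^{\frac{1}{2}}}{2}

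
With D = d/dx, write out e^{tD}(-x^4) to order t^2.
x^{2} \left(- 6 t^{2} - 4 t x - x^{2}\right)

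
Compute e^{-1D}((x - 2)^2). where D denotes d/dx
x^{2} - 6 x + 9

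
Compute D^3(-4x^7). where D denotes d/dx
- 840 x^{4}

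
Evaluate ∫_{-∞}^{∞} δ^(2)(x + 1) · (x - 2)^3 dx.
-18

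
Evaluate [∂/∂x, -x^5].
- 5 x^{4}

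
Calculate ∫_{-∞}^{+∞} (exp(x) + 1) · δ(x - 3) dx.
1 + e^{3}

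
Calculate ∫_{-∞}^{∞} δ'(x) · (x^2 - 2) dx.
0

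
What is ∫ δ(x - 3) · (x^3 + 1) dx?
28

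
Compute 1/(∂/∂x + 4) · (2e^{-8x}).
- \frac{e^{- 8 x}}{2}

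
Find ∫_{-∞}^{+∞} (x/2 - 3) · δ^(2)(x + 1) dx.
0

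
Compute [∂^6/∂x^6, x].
6\frac{d^{5}}{dx^{5}}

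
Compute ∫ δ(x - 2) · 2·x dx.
4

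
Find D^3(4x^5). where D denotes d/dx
240 x^{2}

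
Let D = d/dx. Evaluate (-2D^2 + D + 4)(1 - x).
3 - 4 x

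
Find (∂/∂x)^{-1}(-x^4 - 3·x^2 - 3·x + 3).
- \frac{x^{5}}{5} - x^{3} - \frac{3 x^{2}}{2} + 3 x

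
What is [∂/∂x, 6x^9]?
54 x^{8}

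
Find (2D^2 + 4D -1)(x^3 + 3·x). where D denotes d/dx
- x^{3} + 12 x^{2} + 9 x + 12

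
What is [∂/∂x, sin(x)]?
\cos{\left(x \right)}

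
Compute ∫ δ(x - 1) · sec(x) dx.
\sec{\left(1 \right)}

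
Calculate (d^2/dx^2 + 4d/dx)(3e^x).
15 e^{x}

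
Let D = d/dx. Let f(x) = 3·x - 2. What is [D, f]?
3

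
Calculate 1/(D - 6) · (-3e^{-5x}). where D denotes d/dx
\frac{3 e^{- 5 x}}{11}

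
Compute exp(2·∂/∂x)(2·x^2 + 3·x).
2 x^{2} + 11 x + 14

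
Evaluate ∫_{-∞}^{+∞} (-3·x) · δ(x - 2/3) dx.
-2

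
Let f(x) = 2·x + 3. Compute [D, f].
2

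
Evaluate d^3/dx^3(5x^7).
1050 x^{4}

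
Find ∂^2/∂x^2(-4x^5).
- 80 x^{3}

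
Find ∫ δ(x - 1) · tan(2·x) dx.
\tan{\left(2 \right)}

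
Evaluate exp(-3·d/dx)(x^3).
x^{3} - 9 x^{2} + 27 x - 27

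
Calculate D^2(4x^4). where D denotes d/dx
48 x^{2}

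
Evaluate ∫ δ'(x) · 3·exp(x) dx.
-3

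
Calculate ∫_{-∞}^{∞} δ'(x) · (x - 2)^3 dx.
-12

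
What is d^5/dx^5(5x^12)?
475200 x^{7}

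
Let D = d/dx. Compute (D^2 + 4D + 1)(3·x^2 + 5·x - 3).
3 x^{2} + 29 x + 23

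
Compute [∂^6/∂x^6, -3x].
-18\frac{d^{5}}{dx^{5}}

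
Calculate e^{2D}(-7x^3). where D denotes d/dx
- 7 x^{3} - 42 x^{2} - 84 x - 56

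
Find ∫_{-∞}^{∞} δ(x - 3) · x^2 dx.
9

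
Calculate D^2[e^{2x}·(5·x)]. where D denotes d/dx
20 \left(x + 1\right) e^{2 x}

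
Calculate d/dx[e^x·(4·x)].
4 \left(x + 1\right) e^{x}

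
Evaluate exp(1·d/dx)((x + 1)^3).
x^{3} + 6 x^{2} + 12 x + 8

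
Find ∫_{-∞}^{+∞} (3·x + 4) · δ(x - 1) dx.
7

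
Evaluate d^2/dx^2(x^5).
20 x^{3}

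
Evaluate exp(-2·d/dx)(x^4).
x^{4} - 8 x^{3} + 24 x^{2} - 32 x + 16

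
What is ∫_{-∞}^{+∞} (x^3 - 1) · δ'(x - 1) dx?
-3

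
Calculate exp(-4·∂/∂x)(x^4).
x^{4} - 16 x^{3} + 96 x^{2} - 256 x + 256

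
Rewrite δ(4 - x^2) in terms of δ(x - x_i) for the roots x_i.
\frac{\delta(x - 2) + \delta(x + 2)}{4}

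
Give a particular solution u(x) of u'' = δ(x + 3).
\frac{|x + 3|}{2}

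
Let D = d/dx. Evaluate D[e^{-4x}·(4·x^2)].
8 x \left(1 - 2 x\right) e^{- 4 x}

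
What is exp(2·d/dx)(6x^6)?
6 x^{6} + 72 x^{5} + 360 x^{4} + 960 x^{3} + 1440 x^{2} + 1152 x + 384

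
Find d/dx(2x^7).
14 x^{6}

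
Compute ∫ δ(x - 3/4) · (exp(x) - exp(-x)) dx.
2 \sinh{\left(\frac{3}{4} \right)}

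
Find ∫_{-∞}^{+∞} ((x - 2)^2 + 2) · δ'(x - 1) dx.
2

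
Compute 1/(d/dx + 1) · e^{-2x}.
- e^{- 2 x}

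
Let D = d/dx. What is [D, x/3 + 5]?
\frac{1}{3}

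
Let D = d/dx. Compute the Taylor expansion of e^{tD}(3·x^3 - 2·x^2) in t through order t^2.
t^{2} \left(9 x - 2\right) + t x \left(9 x - 4\right) + 3 x^{3} - 2 x^{2}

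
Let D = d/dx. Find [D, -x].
-1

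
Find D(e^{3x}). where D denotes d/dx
3 e^{3 x}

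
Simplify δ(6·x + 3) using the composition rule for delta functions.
\frac{\delta(x + 1/2)}{6}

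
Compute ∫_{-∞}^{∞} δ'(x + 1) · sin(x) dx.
- \cos{\left(1 \right)}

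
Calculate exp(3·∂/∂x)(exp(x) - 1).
e^{x + 3} - 1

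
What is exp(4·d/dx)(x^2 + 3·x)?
x^{2} + 11 x + 28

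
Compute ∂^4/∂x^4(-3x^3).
0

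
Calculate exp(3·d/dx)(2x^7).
2 x^{7} + 42 x^{6} + 378 x^{5} + 1890 x^{4} + 5670 x^{3} + 10206 x^{2} + 10206 x + 4374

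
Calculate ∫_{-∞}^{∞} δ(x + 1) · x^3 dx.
-1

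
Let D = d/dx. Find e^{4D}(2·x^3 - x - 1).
2 x^{3} + 24 x^{2} + 95 x + 123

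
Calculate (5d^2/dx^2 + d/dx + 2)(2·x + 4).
4 x + 10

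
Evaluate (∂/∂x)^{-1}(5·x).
\frac{5 x^{2}}{2}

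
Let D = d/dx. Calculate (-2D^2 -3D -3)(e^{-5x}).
- 38 e^{- 5 x}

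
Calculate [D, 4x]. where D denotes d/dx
4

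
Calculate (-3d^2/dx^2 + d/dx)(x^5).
5 x^{3} \left(x - 12\right)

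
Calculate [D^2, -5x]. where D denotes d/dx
-10D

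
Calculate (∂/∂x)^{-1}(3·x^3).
\frac{3 x^{4}}{4}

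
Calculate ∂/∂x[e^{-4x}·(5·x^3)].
x^{2} \left(15 - 20 x\right) e^{- 4 x}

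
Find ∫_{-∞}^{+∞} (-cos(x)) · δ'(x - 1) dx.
- \sin{\left(1 \right)}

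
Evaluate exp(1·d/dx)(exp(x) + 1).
e^{x + 1} + 1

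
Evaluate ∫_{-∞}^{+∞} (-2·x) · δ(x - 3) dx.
-6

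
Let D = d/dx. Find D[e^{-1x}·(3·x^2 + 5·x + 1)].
\left(- 3 x^{2} + x + 4\right) e^{- x}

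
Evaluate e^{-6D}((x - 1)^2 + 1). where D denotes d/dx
x^{2} - 14 x + 50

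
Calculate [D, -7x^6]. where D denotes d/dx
- 42 x^{5}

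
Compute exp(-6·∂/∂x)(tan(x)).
\tan{\left(x - 6 \right)}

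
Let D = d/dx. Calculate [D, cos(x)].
- \sin{\left(x \right)}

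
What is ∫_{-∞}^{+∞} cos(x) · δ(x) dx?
1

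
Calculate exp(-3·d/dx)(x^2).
x^{2} - 6 x + 9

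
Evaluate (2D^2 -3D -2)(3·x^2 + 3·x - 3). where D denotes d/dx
- 6 x^{2} - 24 x + 9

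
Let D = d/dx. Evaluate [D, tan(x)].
\frac{1}{\cos^{2}{\left(x \right)}}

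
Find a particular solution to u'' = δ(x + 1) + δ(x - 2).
\frac{|x + 1|}{2} + \frac{|x - 2|}{2}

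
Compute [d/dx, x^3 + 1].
3 x^{2}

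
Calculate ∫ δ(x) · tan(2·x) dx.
0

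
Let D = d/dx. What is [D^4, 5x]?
20D^{3}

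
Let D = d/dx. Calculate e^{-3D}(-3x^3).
- 3 x^{3} + 27 x^{2} - 81 x + 81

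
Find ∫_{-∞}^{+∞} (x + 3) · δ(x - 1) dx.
4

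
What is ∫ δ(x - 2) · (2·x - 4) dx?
0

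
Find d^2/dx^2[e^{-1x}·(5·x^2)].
5 \left(x^{2} - 4 x + 2\right) e^{- x}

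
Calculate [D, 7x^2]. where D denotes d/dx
14 x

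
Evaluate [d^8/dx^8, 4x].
32\frac{d^{7}}{dx^{7}}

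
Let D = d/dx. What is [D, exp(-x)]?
- e^{- x}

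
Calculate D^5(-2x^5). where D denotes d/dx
-240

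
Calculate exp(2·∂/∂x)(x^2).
x^{2} + 4 x + 4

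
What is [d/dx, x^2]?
2 x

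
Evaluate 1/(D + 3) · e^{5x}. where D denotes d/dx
\frac{e^{5 x}}{8}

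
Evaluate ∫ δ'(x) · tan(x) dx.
-1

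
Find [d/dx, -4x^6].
- 24 x^{5}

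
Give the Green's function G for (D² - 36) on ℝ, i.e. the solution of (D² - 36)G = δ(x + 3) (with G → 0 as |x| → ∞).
-\frac{e^{-6|x + 3|}}{12}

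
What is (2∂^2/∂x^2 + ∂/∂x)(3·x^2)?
6 x + 12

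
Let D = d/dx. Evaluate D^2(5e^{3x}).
45 e^{3 x}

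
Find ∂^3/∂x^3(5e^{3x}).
135 e^{3 x}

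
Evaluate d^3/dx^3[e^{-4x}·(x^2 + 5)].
8 \left(- 8 x^{2} + 12 x - 43\right) e^{- 4 x}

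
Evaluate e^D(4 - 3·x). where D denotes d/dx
1 - 3 x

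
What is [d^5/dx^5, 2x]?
10\frac{d^{4}}{dx^{4}}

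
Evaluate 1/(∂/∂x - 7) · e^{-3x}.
- \frac{e^{- 3 x}}{10}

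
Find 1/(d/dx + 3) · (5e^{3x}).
\frac{5 e^{3 x}}{6}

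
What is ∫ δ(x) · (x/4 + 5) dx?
5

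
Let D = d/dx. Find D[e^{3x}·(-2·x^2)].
2 x \left(- 3 x - 2\right) e^{3 x}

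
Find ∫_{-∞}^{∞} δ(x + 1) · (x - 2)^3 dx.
-27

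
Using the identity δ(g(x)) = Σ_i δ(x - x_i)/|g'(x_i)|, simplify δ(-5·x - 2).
\frac{\delta(x + 2/5)}{5}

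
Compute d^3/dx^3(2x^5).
120 x^{2}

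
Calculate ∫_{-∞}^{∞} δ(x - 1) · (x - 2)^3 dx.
-1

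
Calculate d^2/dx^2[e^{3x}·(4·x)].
\left(36 x + 24\right) e^{3 x}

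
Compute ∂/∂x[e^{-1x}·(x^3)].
x^{2} \left(3 - x\right) e^{- x}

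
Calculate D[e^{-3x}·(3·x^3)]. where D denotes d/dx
9 x^{2} \left(1 - x\right) e^{- 3 x}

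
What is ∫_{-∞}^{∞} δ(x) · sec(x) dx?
1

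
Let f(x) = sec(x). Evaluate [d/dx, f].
\tan{\left(x \right)} \sec{\left(x \right)}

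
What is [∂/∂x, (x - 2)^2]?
2 x - 4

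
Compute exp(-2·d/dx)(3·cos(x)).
3 \cos{\left(x - 2 \right)}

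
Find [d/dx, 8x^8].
64 x^{7}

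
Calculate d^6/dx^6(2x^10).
302400 x^{4}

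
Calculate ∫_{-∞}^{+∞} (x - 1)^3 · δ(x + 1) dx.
-8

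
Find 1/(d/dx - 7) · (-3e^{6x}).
3 e^{6 x}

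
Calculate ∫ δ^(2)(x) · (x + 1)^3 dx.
6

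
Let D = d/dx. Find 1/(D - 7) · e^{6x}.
- e^{6 x}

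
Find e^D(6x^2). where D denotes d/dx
6 x^{2} + 12 x + 6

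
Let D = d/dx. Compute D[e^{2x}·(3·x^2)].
6 x \left(x + 1\right) e^{2 x}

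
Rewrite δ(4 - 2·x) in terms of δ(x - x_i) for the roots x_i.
\frac{\delta(x - 2)}{2}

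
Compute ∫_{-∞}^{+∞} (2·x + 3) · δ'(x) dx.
-2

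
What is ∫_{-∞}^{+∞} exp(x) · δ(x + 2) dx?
e^{-2}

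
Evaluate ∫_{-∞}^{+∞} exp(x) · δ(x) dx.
1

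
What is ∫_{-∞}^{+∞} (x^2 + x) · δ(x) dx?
0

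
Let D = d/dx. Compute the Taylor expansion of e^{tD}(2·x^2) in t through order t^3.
2 t^{2} + 4 t x + 2 x^{2}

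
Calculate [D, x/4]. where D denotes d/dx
\frac{1}{4}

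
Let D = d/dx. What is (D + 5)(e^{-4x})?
e^{- 4 x}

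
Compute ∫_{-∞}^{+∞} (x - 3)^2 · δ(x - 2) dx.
1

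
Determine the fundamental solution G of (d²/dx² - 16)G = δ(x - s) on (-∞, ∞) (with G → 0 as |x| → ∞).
-\frac{e^{-4|x-s|}}{8}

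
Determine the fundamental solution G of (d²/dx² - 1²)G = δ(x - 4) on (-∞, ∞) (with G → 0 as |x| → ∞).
-\frac{e^{-|x - 4|}}{2}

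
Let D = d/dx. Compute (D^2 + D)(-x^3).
3 x \left(- x - 2\right)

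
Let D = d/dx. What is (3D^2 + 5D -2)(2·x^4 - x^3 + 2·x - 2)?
- 4 x^{4} + 42 x^{3} + 57 x^{2} - 22 x + 14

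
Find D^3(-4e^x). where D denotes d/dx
- 4 e^{x}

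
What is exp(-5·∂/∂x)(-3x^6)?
- 3 x^{6} + 90 x^{5} - 1125 x^{4} + 7500 x^{3} - 28125 x^{2} + 56250 x - 46875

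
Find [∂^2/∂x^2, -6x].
-12\frac{d}{dx}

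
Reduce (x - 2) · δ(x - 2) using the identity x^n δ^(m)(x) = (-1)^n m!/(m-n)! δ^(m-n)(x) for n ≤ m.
0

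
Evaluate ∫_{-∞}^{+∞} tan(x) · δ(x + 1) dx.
- \tan{\left(1 \right)}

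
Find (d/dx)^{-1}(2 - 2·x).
- x^{2} + 2 x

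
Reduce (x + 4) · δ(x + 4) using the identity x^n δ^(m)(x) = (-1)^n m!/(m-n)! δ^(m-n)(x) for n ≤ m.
0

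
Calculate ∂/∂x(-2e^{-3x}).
6 e^{- 3 x}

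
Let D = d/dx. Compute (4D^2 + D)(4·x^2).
8 x + 32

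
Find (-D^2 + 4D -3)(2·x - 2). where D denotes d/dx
14 - 6 x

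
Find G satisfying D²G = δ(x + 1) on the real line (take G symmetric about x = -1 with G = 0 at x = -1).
\frac{|x + 1|}{2}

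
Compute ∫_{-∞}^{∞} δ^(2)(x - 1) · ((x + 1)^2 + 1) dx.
2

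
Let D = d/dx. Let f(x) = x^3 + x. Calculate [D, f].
3 x^{2} + 1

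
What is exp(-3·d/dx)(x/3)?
\frac{x}{3} - 1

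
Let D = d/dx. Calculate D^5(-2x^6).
- 1440 x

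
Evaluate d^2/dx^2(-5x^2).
-10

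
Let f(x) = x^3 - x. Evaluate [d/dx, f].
3 x^{2} - 1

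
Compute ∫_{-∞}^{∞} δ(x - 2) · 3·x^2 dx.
12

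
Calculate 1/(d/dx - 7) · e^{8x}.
e^{8 x}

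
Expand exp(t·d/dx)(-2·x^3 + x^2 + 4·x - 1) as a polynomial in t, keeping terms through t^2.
t^{2} \left(1 - 6 x\right) + 2 t \left(- 3 x^{2} + x + 2\right) - 2 x^{3} + x^{2} + 4 x - 1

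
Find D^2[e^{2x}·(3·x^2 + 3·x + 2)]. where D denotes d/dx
\left(12 x^{2} + 36 x + 26\right) e^{2 x}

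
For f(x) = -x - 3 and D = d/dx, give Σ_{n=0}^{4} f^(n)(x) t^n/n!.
- t - x - 3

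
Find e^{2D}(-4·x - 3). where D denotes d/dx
- 4 x - 11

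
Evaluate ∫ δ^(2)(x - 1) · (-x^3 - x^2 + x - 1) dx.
-8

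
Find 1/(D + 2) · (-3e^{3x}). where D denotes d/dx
- \frac{3 e^{3 x}}{5}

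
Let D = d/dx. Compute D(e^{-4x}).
- 4 e^{- 4 x}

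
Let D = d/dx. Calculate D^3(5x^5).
300 x^{2}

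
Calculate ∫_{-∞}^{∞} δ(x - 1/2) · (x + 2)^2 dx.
\frac{25}{4}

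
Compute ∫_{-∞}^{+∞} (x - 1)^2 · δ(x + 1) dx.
4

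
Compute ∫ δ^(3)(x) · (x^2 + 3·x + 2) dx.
0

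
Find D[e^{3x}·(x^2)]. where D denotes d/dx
x \left(3 x + 2\right) e^{3 x}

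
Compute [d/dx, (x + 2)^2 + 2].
2 x + 4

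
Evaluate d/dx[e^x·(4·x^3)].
4 x^{2} \left(x + 3\right) e^{x}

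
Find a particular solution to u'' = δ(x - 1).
\frac{|x - 1|}{2}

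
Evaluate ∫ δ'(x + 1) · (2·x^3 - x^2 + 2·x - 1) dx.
-10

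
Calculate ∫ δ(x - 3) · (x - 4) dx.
-1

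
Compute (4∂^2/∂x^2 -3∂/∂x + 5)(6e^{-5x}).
720 e^{- 5 x}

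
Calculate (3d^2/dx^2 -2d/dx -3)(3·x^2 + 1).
- 9 x^{2} - 12 x + 15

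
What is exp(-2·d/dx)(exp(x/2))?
e^{\frac{x}{2} - 1}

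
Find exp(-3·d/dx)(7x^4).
7 x^{4} - 84 x^{3} + 378 x^{2} - 756 x + 567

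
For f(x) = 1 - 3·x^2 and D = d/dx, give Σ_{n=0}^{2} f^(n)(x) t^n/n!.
- 3 t^{2} - 6 t x - 3 x^{2} + 1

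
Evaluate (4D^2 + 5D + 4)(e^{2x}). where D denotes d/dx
30 e^{2 x}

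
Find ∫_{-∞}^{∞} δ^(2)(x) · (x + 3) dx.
0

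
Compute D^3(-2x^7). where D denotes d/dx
- 420 x^{4}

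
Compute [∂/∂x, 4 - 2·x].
-2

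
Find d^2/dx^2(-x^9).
- 72 x^{7}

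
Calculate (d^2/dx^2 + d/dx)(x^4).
4 x^{2} \left(x + 3\right)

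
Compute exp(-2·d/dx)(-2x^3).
- 2 x^{3} + 12 x^{2} - 24 x + 16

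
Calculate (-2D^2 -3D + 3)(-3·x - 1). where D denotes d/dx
6 - 9 x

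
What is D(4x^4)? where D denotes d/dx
16 x^{3}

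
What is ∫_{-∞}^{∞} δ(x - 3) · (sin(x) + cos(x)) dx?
\cos{\left(3 \right)} + \sin{\left(3 \right)}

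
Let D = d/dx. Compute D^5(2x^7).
5040 x^{2}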